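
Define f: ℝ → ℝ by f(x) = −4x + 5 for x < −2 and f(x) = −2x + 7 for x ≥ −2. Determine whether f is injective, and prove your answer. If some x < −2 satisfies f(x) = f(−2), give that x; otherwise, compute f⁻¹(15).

Both pieces are strictly decreasing (slopes −4 and −2), so each is injective on its own interval.
The left piece maps (−∞, −2) onto (13, ∞); the right piece maps [−2, ∞) onto (−∞, 11].
These images are disjoint, so no value is attained by both pieces. Therefore f is injective.
Because the two images are disjoint, no x < −2 has f(x) = f(−2), so we compute f⁻¹(15): 15 lies in (13, ∞), so solve −4x + 5 = 15: x = (15 − 5)/(−4) = −5/2.

-5/2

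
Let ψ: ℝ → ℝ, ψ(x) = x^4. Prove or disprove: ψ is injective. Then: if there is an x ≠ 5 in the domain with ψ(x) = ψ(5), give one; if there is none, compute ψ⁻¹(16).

ψ(5) = 625 = (−5)^4 = ψ(−5) (since 4 is even), with 5 ≠ −5. So ψ is not injective.
For the follow-up, such an x exists: taking x = −5 ∈ ℝ gives ψ(−5) = 625 = ψ(5) with −5 ≠ 5.

-5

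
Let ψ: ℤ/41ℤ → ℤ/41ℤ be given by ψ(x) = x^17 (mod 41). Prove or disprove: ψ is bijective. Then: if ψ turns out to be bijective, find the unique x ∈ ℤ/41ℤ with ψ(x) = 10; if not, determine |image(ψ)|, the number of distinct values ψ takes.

16

Since 41 is prime, the nonzero elements of ℤ/41ℤ form a cyclic group of order 40.
As gcd(17, 40) = 1, raising to the 17th power is a bijection on this group: if a^17 ≡ b^17 then (ab^{−1})^17 = 1, and the only element of order dividing gcd(17, 40) = 1 is 1, so a = b.
With ψ(0) = 0 this makes ψ injective on all of ℤ/41ℤ, hence bijective (finite equal-size domain and codomain). In particular ψ is bijective.
Since ψ is bijective, we find the preimage of 10. The inverse of x ↦ x^17 on (ℤ/41ℤ)^× is x ↦ x^33, because 17·33 = 561 = 14·40 + 1 ≡ 1 (mod 40) and x^{40} = 1 for x ≠ 0 (Fermat). So ψ⁻¹(10) = 10^33 mod 41.
Repeated squaring mod 41: 10^1 ≡ 10, 10^2 ≡ 10² = 100 ≡ 18, 10^4 ≡ 18² = 324 ≡ 37, 10^8 ≡ 37² = 1369 ≡ 16, 10^16 ≡ 16² = 256 ≡ 10, 10^32 ≡ 10² = 100 ≡ 18. Since 33 = 32 + 1, 10^33 ≡ 18·10: 18·10 = 180 ≡ 16. So 10^33 ≡ 16 (mod 41).
Hence ψ⁻¹(10) = 16.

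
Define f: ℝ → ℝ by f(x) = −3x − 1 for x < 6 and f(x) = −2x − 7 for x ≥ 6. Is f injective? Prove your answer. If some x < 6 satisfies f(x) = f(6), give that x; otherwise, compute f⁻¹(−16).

5

Both pieces are strictly decreasing (slopes −3 and −2), so each is injective on its own interval.
The left piece maps (−∞, 6) onto (−19, ∞); the right piece maps [6, ∞) onto (−∞, −19].
These images are disjoint, so no value is attained by both pieces. Thus f is injective.
Because the two images are disjoint, no x < 6 has f(x) = f(6), so we compute f⁻¹(−16): −16 lies in (−19, ∞), so solve −3x − 1 = −16: x = (−16 + 1)/(−3) = 5.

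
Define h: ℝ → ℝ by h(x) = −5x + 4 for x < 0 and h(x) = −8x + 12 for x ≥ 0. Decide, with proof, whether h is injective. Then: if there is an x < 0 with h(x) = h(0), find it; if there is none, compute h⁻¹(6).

-8/5

Both pieces are strictly decreasing (slopes −5 and −8), so each is injective on its own interval.
The left piece maps (−∞, 0) onto (4, ∞); the right piece maps [0, ∞) onto (−∞, 12].
These images overlap. In particular h(0) = 12 (right piece), and solving −5x + 4 = 12 on the left piece gives x = −8/5 < 0.
So h(−8/5) = h(0) with −8/5 ≠ 0, and h is not injective. This x = −8/5 is the requested value below 0.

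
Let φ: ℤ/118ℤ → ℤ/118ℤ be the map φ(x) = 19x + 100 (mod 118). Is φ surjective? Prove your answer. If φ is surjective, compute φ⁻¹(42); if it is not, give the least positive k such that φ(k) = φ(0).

Since gcd(19, 118) = 1, 19 is invertible modulo 118. Euclid's algorithm: 118 = 6·19 + 4, 19 = 4·4 + 3, 4 = 1·3 + 1; back-substituting gives 1 = 87·19 − 14·118, so 19⁻¹ ≡ 87 (mod 118).
Then y ↦ 87(y − 100) is a two-sided inverse to φ, so every y ∈ ℤ/118ℤ has a preimage.
Hence φ is surjective.
Since φ is surjective, we compute φ⁻¹(42): solve 19x + 100 ≡ 42 (mod 118), i.e. 19x ≡ 60 (mod 118).
Multiplying by 19⁻¹ = 87 gives x ≡ 87·60 = 5220 = 44·118 + 28 ≡ 28 (mod 118).
Check: φ(28) = 19·28 + 100 = 632 = 5·118 + 42 ≡ 42 (mod 118).

28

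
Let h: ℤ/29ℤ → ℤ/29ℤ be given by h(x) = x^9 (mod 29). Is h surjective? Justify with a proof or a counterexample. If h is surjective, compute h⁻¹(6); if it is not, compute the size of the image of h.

9

Since 29 is prime, the nonzero elements of ℤ/29ℤ form a cyclic group of order 28.
As gcd(9, 28) = 1, raising to the 9th power is a bijection on this group: if s^9 ≡ t^9 then (st^{−1})^9 = 1, and the only element of order dividing gcd(9, 28) = 1 is 1, so s = t.
With h(0) = 0 this makes h injective on all of ℤ/29ℤ, hence bijective (finite equal-size domain and codomain). In particular h is surjective.
Since h is surjective, we find the preimage of 6. The inverse of x ↦ x^9 on (ℤ/29ℤ)^× is x ↦ x^25, because 9·25 = 225 = 8·28 + 1 ≡ 1 (mod 28) and x^{28} = 1 for x ≠ 0 (Fermat). So h⁻¹(6) = 6^25 mod 29.
Repeated squaring mod 29: 6^1 ≡ 6, 6^2 ≡ 6² = 36 ≡ 7, 6^4 ≡ 7² = 49 ≡ 20, 6^8 ≡ 20² = 400 ≡ 23, 6^16 ≡ 23² = 529 ≡ 7. Since 25 = 16 + 8 + 1, 6^25 ≡ 7·23·6: 7·23 = 161 ≡ 16, then 16·6 = 96 ≡ 9. So 6^25 ≡ 9 (mod 29).
Hence h⁻¹(6) = 9.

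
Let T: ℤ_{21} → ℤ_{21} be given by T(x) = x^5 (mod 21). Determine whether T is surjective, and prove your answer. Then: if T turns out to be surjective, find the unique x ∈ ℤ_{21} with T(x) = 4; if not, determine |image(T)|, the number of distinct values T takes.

Computing x^5 mod 21 for each x (by repeated squaring, reducing mod 21 at every step), the values T(0), T(1), …, T(20) are: 0, 1, 11, 12, 16, 17, 6, 7, 8, 18, 19, 2, 3, 13, 14, 15, 4, 5, 9, 10, 20.
Every element of ℤ_{21} appears exactly once in this list, so T is a bijection, and in particular surjective.
Since T is surjective, we read off the preimage of 4 from the same table: T(16) = 4, so T⁻¹(4) = 16.

16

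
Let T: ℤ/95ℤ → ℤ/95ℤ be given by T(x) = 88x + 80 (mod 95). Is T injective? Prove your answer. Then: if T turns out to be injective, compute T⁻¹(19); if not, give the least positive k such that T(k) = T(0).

63

Suppose T(x_1) = T(x_2) in ℤ/95ℤ. Then 88x_1 + 80 ≡ 88x_2 + 80 (mod 95), thus 88(x_1 − x_2) ≡ 0 (mod 95).
Since gcd(88, 95) = 1, 88 is invertible modulo 95, so x_1 − x_2 ≡ 0 (mod 95), i.e. x_1 = x_2.
Hence T is injective.
We now compute 88⁻¹ mod 95 explicitly. Euclid's algorithm: 95 = 1·88 + 7, 88 = 12·7 + 4, 7 = 1·4 + 3, 4 = 1·3 + 1; back-substituting gives 1 = 27·88 − 25·95, so 88⁻¹ ≡ 27 (mod 95).
Since T is injective, we find T⁻¹(19): we need 88x ≡ 19 − 80 ≡ 34 (mod 95). Using 88⁻¹ = 27: x ≡ 27·34 = 918 = 9·95 + 63, so x = 63.
Check: T(63) = 88·63 + 80 = 5624 = 59·95 + 19 ≡ 19 (mod 95).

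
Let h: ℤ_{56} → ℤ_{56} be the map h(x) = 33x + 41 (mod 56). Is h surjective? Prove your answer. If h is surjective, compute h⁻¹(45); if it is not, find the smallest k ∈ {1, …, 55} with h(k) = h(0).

Since gcd(33, 56) = 1, 33 is invertible modulo 56. Euclid's algorithm: 56 = 1·33 + 23, 33 = 1·23 + 10, 23 = 2·10 + 3, 10 = 3·3 + 1; back-substituting gives 1 = 17·33 − 10·56, so 33⁻¹ ≡ 17 (mod 56).
For any y ∈ ℤ_{56}, x = 17(y − 41) mod 56 satisfies h(x) = 33·17(y − 41) + 41 ≡ y (since 33·17 ≡ 1 mod 56). So every y has a preimage.
Thus h is surjective.
Since h is surjective, we find h⁻¹(45): we need 33x ≡ 45 − 41 ≡ 4 (mod 56). Using 33⁻¹ = 17: x ≡ 17·4 = 68 = 1·56 + 12, so x = 12.
Check: h(12) = 33·12 + 41 = 437 = 7·56 + 45 ≡ 45 (mod 56).

12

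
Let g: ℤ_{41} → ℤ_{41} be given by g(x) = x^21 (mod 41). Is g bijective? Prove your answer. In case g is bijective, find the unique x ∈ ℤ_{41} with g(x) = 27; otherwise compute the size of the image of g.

14

Since 41 is prime, the nonzero elements of ℤ_{41} form a cyclic group of order 40.
As gcd(21, 40) = 1, raising to the 21st power is a bijection on this group: if x_1^21 ≡ x_2^21 then (x_1x_2^{−1})^21 = 1, and the only element of order dividing gcd(21, 40) = 1 is 1, so x_1 = x_2.
With g(0) = 0 this makes g injective on all of ℤ_{41}, hence bijective (finite equal-size domain and codomain). In particular g is bijective.
Since g is bijective, we find the preimage of 27. The inverse of x ↦ x^21 on (ℤ_{41})^× is x ↦ x^21, because 21·21 = 441 = 11·40 + 1 ≡ 1 (mod 40) and x^{40} = 1 for x ≠ 0 (Fermat). So g⁻¹(27) = 27^21 mod 41.
Repeated squaring mod 41: 27^1 ≡ 27, 27^2 ≡ 27² = 729 ≡ 32, 27^4 ≡ 32² = 1024 ≡ 40, 27^8 ≡ 40² = 1600 ≡ 1, 27^16 ≡ 1² = 1. Since 21 = 16 + 4 + 1, 27^21 ≡ 1·40·27: 1·40 = 40, then 40·27 = 1080 ≡ 14. So 27^21 ≡ 14 (mod 41).
Hence g⁻¹(27) = 14.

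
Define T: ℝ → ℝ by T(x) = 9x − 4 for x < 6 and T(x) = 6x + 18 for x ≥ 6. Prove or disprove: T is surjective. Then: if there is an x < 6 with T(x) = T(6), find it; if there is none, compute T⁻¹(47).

Both pieces are strictly increasing (slopes 9 and 6), so each is injective on its own interval.
The left piece maps (−∞, 6) onto (−∞, 50); the right piece maps [6, ∞) onto [54, ∞).
The union (−∞, 50) ∪ [54, ∞) omits the interval between 50 and 54; in particular 50 has no preimage. So T is not surjective.
Because the two images are disjoint, no x < 6 has T(x) = T(6), so we compute T⁻¹(47): 47 lies in (−∞, 50), so solve 9x − 4 = 47: x = (47 + 4)/9 = 17/3.

17/3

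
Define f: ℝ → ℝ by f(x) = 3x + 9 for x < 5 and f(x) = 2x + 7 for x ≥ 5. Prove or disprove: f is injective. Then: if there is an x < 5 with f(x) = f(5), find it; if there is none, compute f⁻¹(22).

Both pieces are strictly increasing (slopes 3 and 2), so each is injective on its own interval.
The left piece maps (−∞, 5) onto (−∞, 24); the right piece maps [5, ∞) onto [17, ∞).
These images overlap. In particular f(5) = 17 (right piece), and solving 3x + 9 = 17 on the left piece gives x = 8/3 < 5.
So f(8/3) = f(5) with 8/3 ≠ 5, and f is not injective. This x = 8/3 is the requested value below 5.

8/3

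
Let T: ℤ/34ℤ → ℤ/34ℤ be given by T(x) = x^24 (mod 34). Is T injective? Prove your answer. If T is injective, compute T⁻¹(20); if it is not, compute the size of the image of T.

T(2): Repeated squaring mod 34: 2^1 ≡ 2, 2^2 ≡ 2² = 4, 2^4 ≡ 4² = 16, 2^8 ≡ 16² = 256 ≡ 18, 2^16 ≡ 18² = 324 ≡ 18. Since 24 = 16 + 8, 2^24 ≡ 18·18: 18·18 = 324 ≡ 18. So 2^24 ≡ 18 (mod 34).
T(4): Repeated squaring mod 34: 4^1 ≡ 4, 4^2 ≡ 4² = 16, 4^4 ≡ 16² = 256 ≡ 18, 4^8 ≡ 18² = 324 ≡ 18, 4^16 ≡ 18² = 324 ≡ 18. Since 24 = 16 + 8, 4^24 ≡ 18·18: 18·18 = 324 ≡ 18. So 4^24 ≡ 18 (mod 34).
So T(2) = T(4) = 18 while 2 ≠ 4, thus T is not injective.
Since T is not injective, we determine |image(T)|. Computing x^24 mod 34 for each x (by repeated squaring, reducing mod 34 at every step), the values T(0), T(1), …, T(33) are: 0, 1, 18, 33, 18, 33, 16, 33, 18, 1, 16, 33, 16, 1, 16, 1, 18, 17, 18, 1, 16, 1, 16, 33, 16, 1, 18, 33, 16, 33, 18, 33, 18, 1.
The distinct values are {0, 1, 16, 17, 18, 33}; there are 6 of them.

6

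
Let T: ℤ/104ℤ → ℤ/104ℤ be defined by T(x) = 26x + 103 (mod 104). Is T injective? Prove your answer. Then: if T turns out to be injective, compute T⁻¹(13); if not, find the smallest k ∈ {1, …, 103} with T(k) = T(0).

Recall that T is injective if T(x_1) = T(x_2) implies x_1 = x_2.
We have gcd(26, 104) = 26 > 1. Taking x_1 = 0 and x_2 = 4: T(0) = 103 and T(4) = 26·4 + 103 = 207 ≡ 103 (mod 104).
So T(0) = T(4) while 0 ≠ 4, hence T is not injective.
Since T is not injective, we find the least positive k with T(k) = T(0): this means 26k ≡ 0 (mod 104), i.e. 104 ∣ 26k. Since gcd(26, 104) = 26, dividing through by 26 this holds exactly when 4 ∣ k.
The smallest positive such k is 4.

4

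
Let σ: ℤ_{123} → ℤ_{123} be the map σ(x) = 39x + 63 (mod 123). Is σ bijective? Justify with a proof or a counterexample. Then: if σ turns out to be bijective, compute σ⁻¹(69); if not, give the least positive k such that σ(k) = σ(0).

We have gcd(39, 123) = 3 > 1. Taking s = 0 and t = 41: σ(0) = 63 and σ(41) = 39·41 + 63 = 1662 ≡ 63 (mod 123).
So σ(0) = σ(41) while 0 ≠ 41, thus σ is not injective, hence not bijective.
Since σ is not bijective, we find the least positive k with σ(k) = σ(0): this means 39k ≡ 0 (mod 123), i.e. 123 ∣ 39k. Since gcd(39, 123) = 3, dividing through by 3 this holds exactly when 41 ∣ 13k, and as gcd(13, 41) = 1, exactly when 41 ∣ k.
The smallest positive such k is 41.

41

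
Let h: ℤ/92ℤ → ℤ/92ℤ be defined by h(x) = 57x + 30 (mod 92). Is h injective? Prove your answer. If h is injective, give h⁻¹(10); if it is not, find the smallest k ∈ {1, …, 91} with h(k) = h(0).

If h(s) = h(t), then 57s ≡ 57t (mod 92). Because gcd(57, 92) = 1, we may cancel 57 to get s ≡ t (mod 92).
Therefore h is injective.
We now compute 57⁻¹ mod 92 explicitly. Euclid's algorithm: 92 = 1·57 + 35, 57 = 1·35 + 22, 35 = 1·22 + 13, 22 = 1·13 + 9, 13 = 1·9 + 4, 9 = 2·4 + 1; back-substituting gives 1 = 21·57 − 13·92, so 57⁻¹ ≡ 21 (mod 92).
Since h is injective, we compute h⁻¹(10): solve 57x + 30 ≡ 10 (mod 92), i.e. 57x ≡ 72 (mod 92).
Multiplying by 57⁻¹ = 21 gives x ≡ 21·72 = 1512 = 16·92 + 40 ≡ 40 (mod 92).
Check: h(40) = 57·40 + 30 = 2310 = 25·92 + 10 ≡ 10 (mod 92).

40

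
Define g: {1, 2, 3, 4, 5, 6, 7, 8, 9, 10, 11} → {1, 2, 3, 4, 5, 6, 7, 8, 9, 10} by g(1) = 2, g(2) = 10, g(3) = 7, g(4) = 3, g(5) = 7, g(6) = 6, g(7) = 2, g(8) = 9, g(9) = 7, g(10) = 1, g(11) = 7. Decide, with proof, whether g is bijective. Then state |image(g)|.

7

g(3) = 7 = g(5) with 3 ≠ 5, so g is not injective, hence not bijective.
The image of g is {1, 2, 3, 6, 7, 9, 10}, which has 7 elements.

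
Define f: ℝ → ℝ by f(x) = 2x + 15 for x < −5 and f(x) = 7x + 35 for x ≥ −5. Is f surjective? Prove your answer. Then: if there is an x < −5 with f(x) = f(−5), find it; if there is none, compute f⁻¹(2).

-15/2

Both pieces are strictly increasing (slopes 2 and 7), so each is injective on its own interval.
The left piece maps (−∞, −5) onto (−∞, 5); the right piece maps [−5, ∞) onto [0, ∞).
The union (−∞, 5) ∪ [0, ∞) covers ℝ, so f is surjective.
For the follow-up: the images overlap, so an x < −5 with f(x) = f(−5) exists. f(−5) = 0; solving 2x + 15 = 0 for x < −5 gives x = (0 − 15)/2 = −15/2.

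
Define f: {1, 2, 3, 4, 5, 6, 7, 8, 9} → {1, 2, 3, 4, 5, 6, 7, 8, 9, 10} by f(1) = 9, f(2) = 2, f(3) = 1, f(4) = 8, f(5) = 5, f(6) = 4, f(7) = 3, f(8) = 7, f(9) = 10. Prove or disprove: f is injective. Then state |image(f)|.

The values f(1), …, f(9) are 9, 2, 1, 8, 5, 4, 3, 7, 10 — all distinct.
So f(a) = f(b) only when a = b, and f is injective.
The image of f is {1, 2, 3, 4, 5, 7, 8, 9, 10}, which has 9 elements.

9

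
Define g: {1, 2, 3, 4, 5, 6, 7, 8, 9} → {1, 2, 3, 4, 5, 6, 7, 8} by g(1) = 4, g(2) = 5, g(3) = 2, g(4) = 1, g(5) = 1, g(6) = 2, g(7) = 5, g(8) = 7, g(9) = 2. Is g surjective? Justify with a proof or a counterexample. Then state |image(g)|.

5

No element maps to 3, so g is not surjective.
The image of g is {1, 2, 4, 5, 7}, which has 5 elements.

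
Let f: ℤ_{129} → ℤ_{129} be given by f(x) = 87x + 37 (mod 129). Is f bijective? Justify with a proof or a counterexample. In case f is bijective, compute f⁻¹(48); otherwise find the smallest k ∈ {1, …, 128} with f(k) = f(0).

43

Recall that f is injective when f(x_1) = f(x_2) forces x_1 = x_2.
We have gcd(87, 129) = 3 > 1. Taking x_1 = 0 and x_2 = 43: f(0) = 37 and f(43) = 87·43 + 37 = 3778 ≡ 37 (mod 129).
So f(0) = f(43) while 0 ≠ 43, thus f is not injective, hence not bijective.
Since f is not bijective, we find the least positive k with f(k) = f(0): this means 87k ≡ 0 (mod 129), i.e. 129 ∣ 87k. Since gcd(87, 129) = 3, dividing through by 3 this holds exactly when 43 ∣ 29k, and as gcd(29, 43) = 1, exactly when 43 ∣ k.
The smallest positive such k is 43.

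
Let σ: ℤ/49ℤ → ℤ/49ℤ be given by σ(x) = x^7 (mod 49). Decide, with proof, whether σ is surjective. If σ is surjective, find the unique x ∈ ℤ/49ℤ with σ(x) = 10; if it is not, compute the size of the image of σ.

7

σ(0) = 0^7 = 0.
σ(7): Repeated squaring mod 49: 7^1 ≡ 7, 7^2 ≡ 7² = 49 ≡ 0, 7^4 ≡ 0² = 0. Since 7 = 4 + 2 + 1, 7^7 ≡ 0·0·7: 0·0 = 0, then 0·7 = 0. So 7^7 ≡ 0 (mod 49).
So σ(0) = σ(7) = 0 while 0 ≠ 7, hence σ is not injective.
A non-injective map from the 49-element set ℤ/49ℤ to itself takes at most 48 distinct values, so it cannot be surjective. So σ is not surjective.
Since σ is not surjective, we determine |image(σ)|. Computing x^7 mod 49 for each x (by repeated squaring, reducing mod 49 at every step), the values σ(0), σ(1), …, σ(48) are: 0, 1, 30, 31, 18, 19, 48, 0, 1, 30, 31, 18, 19, 48, 0, 1, 30, 31, 18, 19, 48, 0, 1, 30, 31, 18, 19, 48, 0, 1, 30, 31, 18, 19, 48, 0, 1, 30, 31, 18, 19, 48, 0, 1, 30, 31, 18, 19, 48.
The distinct values are {0, 1, 18, 19, 30, 31, 48}; there are 7 of them.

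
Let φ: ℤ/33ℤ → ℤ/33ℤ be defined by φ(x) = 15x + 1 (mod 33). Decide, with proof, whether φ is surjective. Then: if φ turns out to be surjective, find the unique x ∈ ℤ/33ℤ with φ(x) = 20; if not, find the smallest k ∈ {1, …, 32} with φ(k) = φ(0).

11

Since gcd(15, 33) = 3, we have 15x ≡ 0 (mod 3) for all x, so φ(x) ≡ 1 (mod 3).
But 0 ≢ 1 (mod 3), so 0 ∈ ℤ/33ℤ has no preimage. Therefore φ is not surjective.
Since φ is not surjective, we find the least positive k with φ(k) = φ(0): this means 15k ≡ 0 (mod 33), i.e. 33 ∣ 15k. Since gcd(15, 33) = 3, dividing through by 3 this holds exactly when 11 ∣ 5k, and as gcd(5, 11) = 1, exactly when 11 ∣ k.
The smallest positive such k is 11.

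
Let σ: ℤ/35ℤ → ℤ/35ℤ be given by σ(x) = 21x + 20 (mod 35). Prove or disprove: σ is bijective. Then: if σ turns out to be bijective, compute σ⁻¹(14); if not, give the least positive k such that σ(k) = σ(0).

5

We have gcd(21, 35) = 7 > 1. Taking u = 0 and v = 5: σ(0) = 20 and σ(5) = 21·5 + 20 = 125 ≡ 20 (mod 35).
So σ(0) = σ(5) while 0 ≠ 5, hence σ is not injective, hence not bijective.
Since σ is not bijective, we find the least positive k with σ(k) = σ(0): this means 21k ≡ 0 (mod 35), i.e. 35 ∣ 21k. Since gcd(21, 35) = 7, dividing through by 7 this holds exactly when 5 ∣ 3k, and as gcd(3, 5) = 1, exactly when 5 ∣ k.
The smallest positive such k is 5.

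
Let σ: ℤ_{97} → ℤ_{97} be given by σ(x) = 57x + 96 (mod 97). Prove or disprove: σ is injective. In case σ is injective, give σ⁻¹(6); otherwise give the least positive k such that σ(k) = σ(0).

75

Suppose σ(a) = σ(b) in ℤ_{97}. Then 57a + 96 ≡ 57b + 96 (mod 97), hence 57(a − b) ≡ 0 (mod 97).
Since gcd(57, 97) = 1, 57 is invertible modulo 97, therefore a − b ≡ 0 (mod 97), i.e. a = b.
Therefore σ is injective.
We now compute 57⁻¹ mod 97 explicitly. Euclid's algorithm: 97 = 1·57 + 40, 57 = 1·40 + 17, 40 = 2·17 + 6, 17 = 2·6 + 5, 6 = 1·5 + 1; back-substituting gives 1 = 80·57 − 47·97, so 57⁻¹ ≡ 80 (mod 97).
Since σ is injective, we compute σ⁻¹(6): solve 57x + 96 ≡ 6 (mod 97), i.e. 57x ≡ 7 (mod 97).
Multiplying by 57⁻¹ = 80 gives x ≡ 80·7 = 560 = 5·97 + 75 ≡ 75 (mod 97).
Check: σ(75) = 57·75 + 96 = 4371 = 45·97 + 6 ≡ 6 (mod 97).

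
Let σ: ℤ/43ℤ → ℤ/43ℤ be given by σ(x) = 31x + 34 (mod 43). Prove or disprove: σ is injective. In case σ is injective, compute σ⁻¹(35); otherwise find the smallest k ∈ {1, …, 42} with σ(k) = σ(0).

25

Suppose σ(s) = σ(t) in ℤ/43ℤ. Then 31s + 34 ≡ 31t + 34 (mod 43), hence 31(s − t) ≡ 0 (mod 43).
Since gcd(31, 43) = 1, 31 is invertible modulo 43, hence s − t ≡ 0 (mod 43), i.e. s = t.
So σ is injective.
We now compute 31⁻¹ mod 43 explicitly. Euclid's algorithm: 43 = 1·31 + 12, 31 = 2·12 + 7, 12 = 1·7 + 5, 7 = 1·5 + 2, 5 = 2·2 + 1; back-substituting gives 1 = 25·31 − 18·43, so 31⁻¹ ≡ 25 (mod 43).
Since σ is injective, we compute σ⁻¹(35): solve 31x + 34 ≡ 35 (mod 43), i.e. 31x ≡ 1 (mod 43).
Multiplying by 31⁻¹ = 25 gives x ≡ 25·1 = 25 ≡ 25 (mod 43).
Check: σ(25) = 31·25 + 34 = 809 = 18·43 + 35 ≡ 35 (mod 43).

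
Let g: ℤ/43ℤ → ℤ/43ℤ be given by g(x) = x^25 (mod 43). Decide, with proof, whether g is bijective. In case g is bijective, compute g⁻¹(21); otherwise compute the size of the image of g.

Since 43 is prime, the nonzero elements of ℤ/43ℤ form a cyclic group of order 42.
As gcd(25, 42) = 1, raising to the 25th power is a bijection on this group: if a^25 ≡ b^25 then (ab^{−1})^25 = 1, and the only element of order dividing gcd(25, 42) = 1 is 1, so a = b.
With g(0) = 0 this makes g injective on all of ℤ/43ℤ, hence bijective (finite equal-size domain and codomain). In particular g is bijective.
Since g is bijective, we find the preimage of 21. The inverse of x ↦ x^25 on (ℤ/43ℤ)^× is x ↦ x^37, because 25·37 = 925 = 22·42 + 1 ≡ 1 (mod 42) and x^{42} = 1 for x ≠ 0 (Fermat). So g⁻¹(21) = 21^37 mod 43.
Repeated squaring mod 43: 21^1 ≡ 21, 21^2 ≡ 21² = 441 ≡ 11, 21^4 ≡ 11² = 121 ≡ 35, 21^8 ≡ 35² = 1225 ≡ 21, 21^16 ≡ 21² = 441 ≡ 11, 21^32 ≡ 11² = 121 ≡ 35. Since 37 = 32 + 4 + 1, 21^37 ≡ 35·35·21: 35·35 = 1225 ≡ 21, then 21·21 = 441 ≡ 11. So 21^37 ≡ 11 (mod 43).
Hence g⁻¹(21) = 11.

11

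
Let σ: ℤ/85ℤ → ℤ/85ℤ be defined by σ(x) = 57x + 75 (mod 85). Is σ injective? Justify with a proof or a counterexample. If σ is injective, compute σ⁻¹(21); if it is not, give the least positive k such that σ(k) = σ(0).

8

By definition, σ is injective when σ(a) = σ(b) forces a = b.
Suppose σ(a) = σ(b) in ℤ/85ℤ. Then 57a + 75 ≡ 57b + 75 (mod 85), thus 57(a − b) ≡ 0 (mod 85).
Since gcd(57, 85) = 1, 57 is invertible modulo 85, therefore a − b ≡ 0 (mod 85), i.e. a = b.
Therefore σ is injective.
We now compute 57⁻¹ mod 85 explicitly. Euclid's algorithm: 85 = 1·57 + 28, 57 = 2·28 + 1; back-substituting gives 1 = 3·57 − 2·85, so 57⁻¹ ≡ 3 (mod 85).
Since σ is injective, we compute σ⁻¹(21): solve 57x + 75 ≡ 21 (mod 85), i.e. 57x ≡ 31 (mod 85).
Multiplying by 57⁻¹ = 3 gives x ≡ 3·31 = 93 = 1·85 + 8 ≡ 8 (mod 85).
Check: σ(8) = 57·8 + 75 = 531 = 6·85 + 21 ≡ 21 (mod 85).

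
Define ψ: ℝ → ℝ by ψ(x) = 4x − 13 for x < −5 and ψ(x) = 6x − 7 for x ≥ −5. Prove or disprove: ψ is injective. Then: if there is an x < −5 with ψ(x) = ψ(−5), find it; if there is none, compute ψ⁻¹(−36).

Both pieces are strictly increasing (slopes 4 and 6), so each is injective on its own interval.
The left piece maps (−∞, −5) onto (−∞, −33); the right piece maps [−5, ∞) onto [−37, ∞).
These images overlap. In particular ψ(−5) = −37 (right piece), and solving 4x − 13 = −37 on the left piece gives x = −6 < −5.
So ψ(−6) = ψ(−5) with −6 ≠ −5, and ψ is not injective. This x = −6 is the requested value below −5.

-6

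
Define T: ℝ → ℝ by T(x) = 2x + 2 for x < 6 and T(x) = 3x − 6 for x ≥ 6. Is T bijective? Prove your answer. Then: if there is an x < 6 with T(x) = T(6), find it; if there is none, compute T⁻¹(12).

5

Both pieces are strictly increasing (slopes 2 and 3), so each is injective on its own interval.
The left piece maps (−∞, 6) onto (−∞, 14); the right piece maps [6, ∞) onto [12, ∞).
These images overlap. In particular T(6) = 12 (right piece), and solving 2x + 2 = 12 on the left piece gives x = 5 < 6.
So T(5) = T(6) with 5 ≠ 6, and T is not injective, hence not bijective. This x = 5 is the requested value below 6.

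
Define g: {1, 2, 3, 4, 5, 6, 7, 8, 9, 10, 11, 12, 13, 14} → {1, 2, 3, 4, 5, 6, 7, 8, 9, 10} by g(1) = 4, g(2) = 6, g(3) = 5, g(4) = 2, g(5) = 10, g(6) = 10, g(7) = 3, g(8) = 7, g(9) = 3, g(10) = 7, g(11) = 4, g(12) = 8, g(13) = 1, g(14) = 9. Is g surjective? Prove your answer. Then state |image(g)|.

10

Every element of the codomain has a preimage: 1 = g(13), 2 = g(4), 3 = g(7), 4 = g(1), 5 = g(3), 6 = g(2), 7 = g(8), 8 = g(12), 9 = g(14), 10 = g(5).
Hence g is surjective.
The image of g is {1, 2, 3, 4, 5, 6, 7, 8, 9, 10}, which has 10 elements.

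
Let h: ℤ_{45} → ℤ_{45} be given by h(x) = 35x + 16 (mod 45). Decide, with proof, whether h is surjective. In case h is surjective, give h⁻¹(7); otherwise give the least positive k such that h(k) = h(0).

Recall: surjectivity means every element of the codomain has a preimage under h.
Since gcd(35, 45) = 5, we have 35x ≡ 0 (mod 5) for all x, so h(x) ≡ 1 (mod 5).
But 0 ≢ 1 (mod 5), so 0 ∈ ℤ_{45} has no preimage. Hence h is not surjective.
Since h is not surjective, we find the least positive k with h(k) = h(0): this means 35k ≡ 0 (mod 45), i.e. 45 ∣ 35k. Since gcd(35, 45) = 5, dividing through by 5 this holds exactly when 9 ∣ 7k, and as gcd(7, 9) = 1, exactly when 9 ∣ k.
The smallest positive such k is 9.

9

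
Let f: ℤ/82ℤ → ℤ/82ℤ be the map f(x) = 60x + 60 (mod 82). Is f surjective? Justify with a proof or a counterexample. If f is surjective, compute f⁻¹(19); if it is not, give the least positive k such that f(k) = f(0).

Since gcd(60, 82) = 2, we have 60x ≡ 0 (mod 2) for all x, so f(x) ≡ 0 (mod 2).
But 1 ≢ 0 (mod 2), so 1 ∈ ℤ/82ℤ has no preimage. Hence f is not surjective.
Since f is not surjective, we find the least positive k with f(k) = f(0): this means 60k ≡ 0 (mod 82), i.e. 82 ∣ 60k. Since gcd(60, 82) = 2, dividing through by 2 this holds exactly when 41 ∣ 30k, and as gcd(30, 41) = 1, exactly when 41 ∣ k.
The smallest positive such k is 41.

41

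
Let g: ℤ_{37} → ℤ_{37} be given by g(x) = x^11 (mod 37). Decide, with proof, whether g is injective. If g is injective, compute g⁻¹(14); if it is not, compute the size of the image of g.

8

Since 37 is prime, the nonzero elements of ℤ_{37} form a cyclic group of order 36.
As gcd(11, 36) = 1, raising to the 11th power is a bijection on this group: if x_1^11 ≡ x_2^11 then (x_1x_2^{−1})^11 = 1, and the only element of order dividing gcd(11, 36) = 1 is 1, so x_1 = x_2.
With g(0) = 0 this makes g injective on all of ℤ_{37}, hence bijective (finite equal-size domain and codomain). In particular g is injective.
Since g is injective, we find the preimage of 14. The inverse of x ↦ x^11 on (ℤ_{37})^× is x ↦ x^23, because 11·23 = 253 = 7·36 + 1 ≡ 1 (mod 36) and x^{36} = 1 for x ≠ 0 (Fermat). So g⁻¹(14) = 14^23 mod 37.
Repeated squaring mod 37: 14^1 ≡ 14, 14^2 ≡ 14² = 196 ≡ 11, 14^4 ≡ 11² = 121 ≡ 10, 14^8 ≡ 10² = 100 ≡ 26, 14^16 ≡ 26² = 676 ≡ 10. Since 23 = 16 + 4 + 2 + 1, 14^23 ≡ 10·10·11·14: 10·10 = 100 ≡ 26, then 26·11 = 286 ≡ 27, then 27·14 = 378 ≡ 8. So 14^23 ≡ 8 (mod 37).
Hence g⁻¹(14) = 8.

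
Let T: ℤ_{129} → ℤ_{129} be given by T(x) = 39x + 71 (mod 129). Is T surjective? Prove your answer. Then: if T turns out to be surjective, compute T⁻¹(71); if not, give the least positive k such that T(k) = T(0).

43

Recall that T is surjective if every y in the codomain equals T(x) for some x in the domain.
Since gcd(39, 129) = 3, we have 39x ≡ 0 (mod 3) for all x, so T(x) ≡ 2 (mod 3).
But 0 ≢ 2 (mod 3), so 0 ∈ ℤ_{129} has no preimage. Hence T is not surjective.
Since T is not surjective, we find the least positive k with T(k) = T(0): this means 39k ≡ 0 (mod 129), i.e. 129 ∣ 39k. Since gcd(39, 129) = 3, dividing through by 3 this holds exactly when 43 ∣ 13k, and as gcd(13, 43) = 1, exactly when 43 ∣ k.
The smallest positive such k is 43.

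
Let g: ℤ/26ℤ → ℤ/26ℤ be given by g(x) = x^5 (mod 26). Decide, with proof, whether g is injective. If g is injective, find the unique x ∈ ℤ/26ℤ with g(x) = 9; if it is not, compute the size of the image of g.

3

Computing x^5 mod 26 for each x (by repeated squaring, reducing mod 26 at every step), the values g(0), g(1), …, g(25) are: 0, 1, 6, 9, 10, 5, 2, 11, 8, 3, 4, 7, 12, 13, 14, 19, 22, 23, 18, 15, 24, 21, 16, 17, 20, 25.
Every element of ℤ/26ℤ appears exactly once in this list, so g is a bijection, and in particular injective.
Since g is injective, we read off the preimage of 9 from the same table: g(3) = 9, so g⁻¹(9) = 3.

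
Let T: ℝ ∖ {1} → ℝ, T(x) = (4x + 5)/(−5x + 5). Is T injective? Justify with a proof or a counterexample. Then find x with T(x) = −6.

35/26

Suppose T(x_1) = T(x_2). Cross-multiplying: (4x_1 + 5)(−5x_2 + 5) = (4x_2 + 5)(−5x_1 + 5).
Expanding both sides and cancelling the symmetric terms leaves 45·(x_1 − x_2) = 0. Since 45 ≠ 0, x_1 = x_2. Hence T is injective.
Solving T(x) = −6: cross-multiplying gives 4x + 5 = −6(−5x + 5), which rearranges to −26x = −35, so x = 35/26.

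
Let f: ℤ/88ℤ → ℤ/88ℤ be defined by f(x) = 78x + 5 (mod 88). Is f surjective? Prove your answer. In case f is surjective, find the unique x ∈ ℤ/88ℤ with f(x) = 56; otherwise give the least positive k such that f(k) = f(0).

44

By definition, f is surjective if every y in the codomain equals f(x) for some x in the domain.
Since gcd(78, 88) = 2, we have 78x ≡ 0 (mod 2) for all x, so f(x) ≡ 1 (mod 2).
But 0 ≢ 1 (mod 2), so 0 ∈ ℤ/88ℤ has no preimage. Therefore f is not surjective.
Since f is not surjective, we find the least positive k with f(k) = f(0): this means 78k ≡ 0 (mod 88), i.e. 88 ∣ 78k. Since gcd(78, 88) = 2, dividing through by 2 this holds exactly when 44 ∣ 39k, and as gcd(39, 44) = 1, exactly when 44 ∣ k.
The smallest positive such k is 44.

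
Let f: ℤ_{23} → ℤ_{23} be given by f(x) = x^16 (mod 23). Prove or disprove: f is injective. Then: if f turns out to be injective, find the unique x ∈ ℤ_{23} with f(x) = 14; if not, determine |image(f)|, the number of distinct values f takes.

12

f(11): Repeated squaring mod 23: 11^1 ≡ 11, 11^2 ≡ 11² = 121 ≡ 6, 11^4 ≡ 6² = 36 ≡ 13, 11^8 ≡ 13² = 169 ≡ 8, 11^16 ≡ 8² = 64 ≡ 18. So 11^16 ≡ 18 (mod 23).
f(12): Repeated squaring mod 23: 12^1 ≡ 12, 12^2 ≡ 12² = 144 ≡ 6, 12^4 ≡ 6² = 36 ≡ 13, 12^8 ≡ 13² = 169 ≡ 8, 12^16 ≡ 8² = 64 ≡ 18. So 12^16 ≡ 18 (mod 23).
So f(11) = f(12) = 18 while 11 ≠ 12, therefore f is not injective.
Since f is not injective, we determine |image(f)|. Computing x^16 mod 23 for each x (by repeated squaring, reducing mod 23 at every step), the values f(0), f(1), …, f(22) are: 0, 1, 9, 13, 12, 3, 2, 6, 16, 8, 4, 18, 18, 4, 8, 16, 6, 2, 3, 12, 13, 9, 1.
The distinct values are {0, 1, 2, 3, 4, 6, 8, 9, 12, 13, 16, 18}; there are 12 of them.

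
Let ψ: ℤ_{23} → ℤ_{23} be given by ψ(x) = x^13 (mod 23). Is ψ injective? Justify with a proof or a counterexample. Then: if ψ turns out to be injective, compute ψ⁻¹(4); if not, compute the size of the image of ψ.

Since 23 is prime, the nonzero elements of ℤ_{23} form a cyclic group of order 22.
As gcd(13, 22) = 1, raising to the 13th power is a bijection on this group: if s^13 ≡ t^13 then (st^{−1})^13 = 1, and the only element of order dividing gcd(13, 22) = 1 is 1, so s = t.
With ψ(0) = 0 this makes ψ injective on all of ℤ_{23}, hence bijective (finite equal-size domain and codomain). In particular ψ is injective.
Since ψ is injective, we find the preimage of 4. The inverse of x ↦ x^13 on (ℤ_{23})^× is x ↦ x^17, because 13·17 = 221 = 10·22 + 1 ≡ 1 (mod 22) and x^{22} = 1 for x ≠ 0 (Fermat). So ψ⁻¹(4) = 4^17 mod 23.
Repeated squaring mod 23: 4^1 ≡ 4, 4^2 ≡ 4² = 16, 4^4 ≡ 16² = 256 ≡ 3, 4^8 ≡ 3² = 9, 4^16 ≡ 9² = 81 ≡ 12. Since 17 = 16 + 1, 4^17 ≡ 12·4: 12·4 = 48 ≡ 2. So 4^17 ≡ 2 (mod 23).
Hence ψ⁻¹(4) = 2.

2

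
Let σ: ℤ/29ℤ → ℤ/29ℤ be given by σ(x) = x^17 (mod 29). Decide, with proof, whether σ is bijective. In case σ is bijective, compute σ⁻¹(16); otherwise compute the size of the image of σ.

Since 29 is prime, the nonzero elements of ℤ/29ℤ form a cyclic group of order 28.
As gcd(17, 28) = 1, raising to the 17th power is a bijection on this group: if a^17 ≡ b^17 then (ab^{−1})^17 = 1, and the only element of order dividing gcd(17, 28) = 1 is 1, so a = b.
With σ(0) = 0 this makes σ injective on all of ℤ/29ℤ, hence bijective (finite equal-size domain and codomain). In particular σ is bijective.
Since σ is bijective, we find the preimage of 16. The inverse of x ↦ x^17 on (ℤ/29ℤ)^× is x ↦ x^5, because 17·5 = 85 = 3·28 + 1 ≡ 1 (mod 28) and x^{28} = 1 for x ≠ 0 (Fermat). So σ⁻¹(16) = 16^5 mod 29.
Repeated squaring mod 29: 16^1 ≡ 16, 16^2 ≡ 16² = 256 ≡ 24, 16^4 ≡ 24² = 576 ≡ 25. Since 5 = 4 + 1, 16^5 ≡ 25·16: 25·16 = 400 ≡ 23. So 16^5 ≡ 23 (mod 29).
Hence σ⁻¹(16) = 23.

23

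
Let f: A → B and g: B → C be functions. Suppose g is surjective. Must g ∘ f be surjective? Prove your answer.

No. Take A = {1}, B = C = {1, 2, 3, 4, 5}, f(1) = 1, and g = identity (surjective).
Then (g ∘ f)(1) = 1, and 5 ∈ C has no preimage under g ∘ f, so g ∘ f is not surjective.

not surjective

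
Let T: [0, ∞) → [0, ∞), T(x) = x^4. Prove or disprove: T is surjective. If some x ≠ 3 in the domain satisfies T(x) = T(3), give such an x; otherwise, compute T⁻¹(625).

5

For any y ∈ [0, ∞), x = y^{1/4} ∈ [0, ∞) gives T(x) = y, so T is surjective.
Since x ↦ x^4 is strictly increasing on [0, ∞), it is injective there, so no x ≠ 3 in the domain has T(x) = T(3). We therefore compute T⁻¹(625) = 625^{1/4} = 5 (indeed 5^4 = 625).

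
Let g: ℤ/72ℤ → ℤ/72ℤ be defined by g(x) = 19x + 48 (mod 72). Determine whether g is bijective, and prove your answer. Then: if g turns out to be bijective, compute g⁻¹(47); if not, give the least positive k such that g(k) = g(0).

Suppose g(s) = g(t) in ℤ/72ℤ. Then 19s + 48 ≡ 19t + 48 (mod 72), hence 19(s − t) ≡ 0 (mod 72).
Since gcd(19, 72) = 1, 19 is invertible modulo 72, so s − t ≡ 0 (mod 72), i.e. s = t.
We now compute 19⁻¹ mod 72 explicitly. Euclid's algorithm: 72 = 3·19 + 15, 19 = 1·15 + 4, 15 = 3·4 + 3, 4 = 1·3 + 1; back-substituting gives 1 = 19·19 − 5·72, so 19⁻¹ ≡ 19 (mod 72).
Then y ↦ 19(y − 48) is a two-sided inverse to g, so every y ∈ ℤ/72ℤ has a preimage.
Thus g is bijective.
Since g is bijective, we find g⁻¹(47): we need 19x ≡ 47 − 48 ≡ 71 (mod 72). Using 19⁻¹ = 19: x ≡ 19·71 = 1349 = 18·72 + 53, so x = 53.
Check: g(53) = 19·53 + 48 = 1055 = 14·72 + 47 ≡ 47 (mod 72).

53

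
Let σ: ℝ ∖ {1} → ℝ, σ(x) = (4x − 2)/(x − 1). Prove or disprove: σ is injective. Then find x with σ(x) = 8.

3/2

Suppose σ(a) = σ(b). Cross-multiplying: (4a − 2)(b − 1) = (4b − 2)(a − 1).
Expanding both sides and cancelling the symmetric terms leaves −2·(a − b) = 0. Since −2 ≠ 0, a = b. Therefore σ is injective.
Solving σ(x) = 8: cross-multiplying gives 4x − 2 = 8(x − 1), which rearranges to −4x = −6, so x = 3/2.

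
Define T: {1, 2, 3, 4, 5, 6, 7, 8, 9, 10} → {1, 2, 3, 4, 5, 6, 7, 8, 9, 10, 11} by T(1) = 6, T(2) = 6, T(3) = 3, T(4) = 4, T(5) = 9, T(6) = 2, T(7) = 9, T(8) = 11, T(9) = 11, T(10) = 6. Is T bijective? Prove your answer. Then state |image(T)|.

6

T(1) = 6 = T(2) with 1 ≠ 2, so T is not injective, hence not bijective.
The image of T is {2, 3, 4, 6, 9, 11}, which has 6 elements.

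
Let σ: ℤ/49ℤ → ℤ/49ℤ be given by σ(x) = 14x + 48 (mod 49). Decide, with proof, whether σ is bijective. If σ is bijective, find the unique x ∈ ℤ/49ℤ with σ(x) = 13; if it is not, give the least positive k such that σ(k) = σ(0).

Recall that σ is injective when σ(x_1) = σ(x_2) forces x_1 = x_2.
We have gcd(14, 49) = 7 > 1. Taking x_1 = 0 and x_2 = 7: σ(0) = 48 and σ(7) = 14·7 + 48 = 146 ≡ 48 (mod 49).
So σ(0) = σ(7) while 0 ≠ 7, hence σ is not injective, hence not bijective.
Since σ is not bijective, we find the least positive k with σ(k) = σ(0): this means 14k ≡ 0 (mod 49), i.e. 49 ∣ 14k. Since gcd(14, 49) = 7, dividing through by 7 this holds exactly when 7 ∣ 2k, and as gcd(2, 7) = 1, exactly when 7 ∣ k.
The smallest positive such k is 7.

7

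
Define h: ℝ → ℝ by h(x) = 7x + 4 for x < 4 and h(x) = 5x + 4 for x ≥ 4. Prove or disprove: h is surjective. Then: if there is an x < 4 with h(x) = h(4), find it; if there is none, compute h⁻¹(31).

Both pieces are strictly increasing (slopes 7 and 5), so each is injective on its own interval.
The left piece maps (−∞, 4) onto (−∞, 32); the right piece maps [4, ∞) onto [24, ∞).
The union (−∞, 32) ∪ [24, ∞) covers ℝ, so h is surjective.
For the follow-up: the images overlap, so an x < 4 with h(x) = h(4) exists. h(4) = 24; solving 7x + 4 = 24 for x < 4 gives x = (24 − 4)/7 = 20/7.

20/7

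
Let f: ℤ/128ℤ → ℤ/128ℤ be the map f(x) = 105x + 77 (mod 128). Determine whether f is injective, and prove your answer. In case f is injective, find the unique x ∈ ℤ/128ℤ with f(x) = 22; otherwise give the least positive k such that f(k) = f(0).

97

Suppose f(x_1) = f(x_2) in ℤ/128ℤ. Then 105x_1 + 77 ≡ 105x_2 + 77 (mod 128), hence 105(x_1 − x_2) ≡ 0 (mod 128).
Since gcd(105, 128) = 1, 105 is invertible modulo 128, therefore x_1 − x_2 ≡ 0 (mod 128), i.e. x_1 = x_2.
So f is injective.
We now compute 105⁻¹ mod 128 explicitly. Euclid's algorithm: 128 = 1·105 + 23, 105 = 4·23 + 13, 23 = 1·13 + 10, 13 = 1·10 + 3, 10 = 3·3 + 1; back-substituting gives 1 = 89·105 − 73·128, so 105⁻¹ ≡ 89 (mod 128).
Since f is injective, we find f⁻¹(22): we need 105x ≡ 22 − 77 ≡ 73 (mod 128). Using 105⁻¹ = 89: x ≡ 89·73 = 6497 = 50·128 + 97, so x = 97.
Check: f(97) = 105·97 + 77 = 10262 = 80·128 + 22 ≡ 22 (mod 128).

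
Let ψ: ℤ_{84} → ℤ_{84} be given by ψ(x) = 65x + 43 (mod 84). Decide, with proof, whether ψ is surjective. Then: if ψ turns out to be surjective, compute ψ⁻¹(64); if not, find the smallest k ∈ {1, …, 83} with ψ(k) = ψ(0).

21

By definition, ψ is surjective if every y in the codomain equals ψ(x) for some x in the domain.
Since gcd(65, 84) = 1, 65 is invertible modulo 84. Euclid's algorithm: 84 = 1·65 + 19, 65 = 3·19 + 8, 19 = 2·8 + 3, 8 = 2·3 + 2, 3 = 1·2 + 1; back-substituting gives 1 = 53·65 − 41·84, so 65⁻¹ ≡ 53 (mod 84).
For any y ∈ ℤ_{84}, x = 53(y − 43) mod 84 satisfies ψ(x) = 65·53(y − 43) + 43 ≡ y (since 65·53 ≡ 1 mod 84). So every y has a preimage.
Hence ψ is surjective.
Since ψ is surjective, we compute ψ⁻¹(64): solve 65x + 43 ≡ 64 (mod 84), i.e. 65x ≡ 21 (mod 84).
Multiplying by 65⁻¹ = 53 gives x ≡ 53·21 = 1113 = 13·84 + 21 ≡ 21 (mod 84).
Check: ψ(21) = 65·21 + 43 = 1408 = 16·84 + 64 ≡ 64 (mod 84).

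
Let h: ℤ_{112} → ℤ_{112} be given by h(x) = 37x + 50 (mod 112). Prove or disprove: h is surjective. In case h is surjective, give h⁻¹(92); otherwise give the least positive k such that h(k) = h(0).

By definition, surjectivity means every element of the codomain has a preimage under h.
Since gcd(37, 112) = 1, 37 is invertible modulo 112. Euclid's algorithm: 112 = 3·37 + 1; back-substituting gives 1 = 109·37 − 36·112, so 37⁻¹ ≡ 109 (mod 112).
For any y ∈ ℤ_{112}, x = 109(y − 50) mod 112 satisfies h(x) = 37·109(y − 50) + 50 ≡ y (since 37·109 ≡ 1 mod 112). So every y has a preimage.
Thus h is surjective.
Since h is surjective, we find h⁻¹(92): we need 37x ≡ 92 − 50 ≡ 42 (mod 112). Using 37⁻¹ = 109: x ≡ 109·42 = 4578 = 40·112 + 98, so x = 98.
Check: h(98) = 37·98 + 50 = 3676 = 32·112 + 92 ≡ 92 (mod 112).

98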